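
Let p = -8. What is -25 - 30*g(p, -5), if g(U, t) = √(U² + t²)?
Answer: -25 - 30*√89 ≈ -308.02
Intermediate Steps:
-25 - 30*g(p, -5) = -25 - 30*√((-8)² + (-5)²) = -25 - 30*√(64 + 25) = -25 - 30*√89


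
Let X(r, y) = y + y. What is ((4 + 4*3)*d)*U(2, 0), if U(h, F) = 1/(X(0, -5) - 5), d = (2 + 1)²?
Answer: -48/5 ≈ -9.6000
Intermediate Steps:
X(r, y) = 2*y
d = 9 (d = 3² = 9)
U(h, F) = -1/15 (U(h, F) = 1/(2*(-5) - 5) = 1/(-10 - 5) = 1/(-15) = -1/15)
((4 + 4*3)*d)*U(2, 0) = ((4 + 4*3)*9)*(-1/15) = ((4 + 12)*9)*(-1/15) = (16*9)*(-1/15) = 144*(-1/15) = -48/5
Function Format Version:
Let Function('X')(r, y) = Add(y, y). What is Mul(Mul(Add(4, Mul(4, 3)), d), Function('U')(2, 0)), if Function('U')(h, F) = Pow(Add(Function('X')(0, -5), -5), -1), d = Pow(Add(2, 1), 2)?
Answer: Rational(-48, 5) ≈ -9.6000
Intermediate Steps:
Function('X')(r, y) = Mul(2, y)
d = 9 (d = Pow(3, 2) = 9)
Function('U')(h, F) = Rational(-1, 15) (Function('U')(h, F) = Pow(Add(Mul(2, -5), -5), -1) = Pow(Add(-10, -5), -1) = Pow(-15, -1) = Rational(-1, 15))
Mul(Mul(Add(4, Mul(4, 3)), d), Function('U')(2, 0)) = Mul(Mul(Add(4, Mul(4, 3)), 9), Rational(-1, 15)) = Mul(Mul(Add(4, 12), 9), Rational(-1, 15)) = Mul(Mul(16, 9), Rational(-1, 15)) = Mul(144, Rational(-1, 15)) = Rational(-48, 5)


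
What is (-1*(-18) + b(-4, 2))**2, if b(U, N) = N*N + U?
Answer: 324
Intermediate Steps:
b(U, N) = U + N**2 (b(U, N) = N**2 + U = U + N**2)
(-1*(-18) + b(-4, 2))**2 = (-1*(-18) + (-4 + 2**2))**2 = (18 + (-4 + 4))**2 = (18 + 0)**2 = 18**2 = 324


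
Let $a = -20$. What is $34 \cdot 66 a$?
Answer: $-44880$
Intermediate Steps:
$34 \cdot 66 a = 34 \cdot 66 \left(-20\right) = 2244 \left(-20\right) = -44880$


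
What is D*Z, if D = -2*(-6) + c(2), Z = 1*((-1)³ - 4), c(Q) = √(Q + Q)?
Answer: -70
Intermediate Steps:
c(Q) = √2*√Q (c(Q) = √(2*Q) = √2*√Q)
Z = -5 (Z = 1*(-1 - 4) = 1*(-5) = -5)
D = 14 (D = -2*(-6) + √2*√2 = 12 + 2 = 14)
D*Z = 14*(-5) = -70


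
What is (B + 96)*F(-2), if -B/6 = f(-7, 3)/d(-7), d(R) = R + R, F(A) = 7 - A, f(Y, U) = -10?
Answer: 5778/7 ≈ 825.43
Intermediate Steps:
d(R) = 2*R
B = -30/7 (B = -(-60)/(2*(-7)) = -(-60)/(-14) = -(-60)*(-1)/14 = -6*5/7 = -30/7 ≈ -4.2857)
(B + 96)*F(-2) = (-30/7 + 96)*(7 - 1*(-2)) = 642*(7 + 2)/7 = (642/7)*9 = 5778/7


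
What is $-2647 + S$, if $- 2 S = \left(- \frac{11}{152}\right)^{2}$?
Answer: $- \frac{122312697}{46208} \approx -2647.0$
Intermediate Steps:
$S = - \frac{121}{46208}$ ($S = - \frac{\left(- \frac{11}{152}\right)^{2}}{2} = \left(- \frac{1}{2}\right) \frac{121}{23104} = - \frac{121}{46208} \approx -0.0026186$)
$-2647 + S = -2647 - \frac{121}{46208} = - \frac{122312697}{46208}$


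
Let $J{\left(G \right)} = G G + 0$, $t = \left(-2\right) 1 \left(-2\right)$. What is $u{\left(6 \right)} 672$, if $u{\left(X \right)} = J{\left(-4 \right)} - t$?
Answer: $8064$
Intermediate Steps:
$t = 4$ ($t = \left(-2\right) \left(-2\right) = 4$)
$J{\left(G \right)} = G^{2}$ ($J{\left(G \right)} = G^{2} + 0 = G^{2}$)
$u{\left(X \right)} = 12$ ($u{\left(X \right)} = \left(-4\right)^{2} - 4 = 16 - 4 = 12$)
$u{\left(6 \right)} 672 = 12 \cdot 672 = 8064$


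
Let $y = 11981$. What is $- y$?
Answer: $-11981$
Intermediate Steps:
$- y = \left(-1\right) 11981 = -11981$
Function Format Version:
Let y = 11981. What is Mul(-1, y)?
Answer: -11981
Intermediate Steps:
Mul(-1, y) = Mul(-1, 11981) = -11981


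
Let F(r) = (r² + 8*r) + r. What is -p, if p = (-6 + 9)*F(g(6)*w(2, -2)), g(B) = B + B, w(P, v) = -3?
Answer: -2916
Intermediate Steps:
g(B) = 2*B
F(r) = r² + 9*r
p = 2916 (p = (-6 + 9)*(((2*6)*(-3))*(9 + (2*6)*(-3))) = 3*((12*(-3))*(9 + 12*(-3))) = 3*(-36*(9 - 36)) = 3*(-36*(-27)) = 3*972 = 2916)
-p = -1*2916 = -2916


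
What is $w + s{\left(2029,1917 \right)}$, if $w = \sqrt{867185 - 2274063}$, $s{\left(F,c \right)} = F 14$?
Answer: $28406 + i \sqrt{1406878} \approx 28406.0 + 1186.1 i$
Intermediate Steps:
$s{\left(F,c \right)} = 14 F$
$w = i \sqrt{1406878}$ ($w = \sqrt{-1406878} = i \sqrt{1406878} \approx 1186.1 i$)
$w + s{\left(2029,1917 \right)} = i \sqrt{1406878} + 14 \cdot 2029 = i \sqrt{1406878} + 28406 = 28406 + i \sqrt{1406878}$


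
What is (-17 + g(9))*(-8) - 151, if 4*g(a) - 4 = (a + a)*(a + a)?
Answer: -671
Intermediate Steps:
g(a) = 1 + a² (g(a) = 1 + ((a + a)*(a + a))/4 = 1 + ((2*a)*(2*a))/4 = 1 + (4*a²)/4 = 1 + a²)
(-17 + g(9))*(-8) - 151 = (-17 + (1 + 9²))*(-8) - 151 = (-17 + (1 + 81))*(-8) - 151 = (-17 + 82)*(-8) - 151 = 65*(-8) - 151 = -520 - 151 = -671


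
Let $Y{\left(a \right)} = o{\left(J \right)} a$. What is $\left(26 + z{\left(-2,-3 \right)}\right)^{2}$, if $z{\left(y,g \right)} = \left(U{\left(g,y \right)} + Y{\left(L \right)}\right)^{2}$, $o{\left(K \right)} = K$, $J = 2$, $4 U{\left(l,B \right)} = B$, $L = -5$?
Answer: $\frac{297025}{16} \approx 18564.0$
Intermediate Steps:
$U{\left(l,B \right)} = \frac{B}{4}$
$Y{\left(a \right)} = 2 a$
$z{\left(y,g \right)} = \left(-10 + \frac{y}{4}\right)^{2}$ ($z{\left(y,g \right)} = \left(\frac{y}{4} + 2 \left(-5\right)\right)^{2} = \left(\frac{y}{4} - 10\right)^{2} = \left(-10 + \frac{y}{4}\right)^{2}$)
$\left(26 + z{\left(-2,-3 \right)}\right)^{2} = \left(26 + \frac{\left(-40 - 2\right)^{2}}{16}\right)^{2} = \left(26 + \frac{\left(-42\right)^{2}}{16}\right)^{2} = \left(26 + \frac{1}{16} \cdot 1764\right)^{2} = \left(26 + \frac{441}{4}\right)^{2} = \left(\frac{545}{4}\right)^{2} = \frac{297025}{16}$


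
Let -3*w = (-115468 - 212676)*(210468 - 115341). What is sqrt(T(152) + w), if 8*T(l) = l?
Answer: 3*sqrt(1156124235) ≈ 1.0201e+5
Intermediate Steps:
T(l) = l/8
w = 10405118096 (w = -(-115468 - 212676)*(210468 - 115341)/3 = -(-328144)*95127/3 = -1/3*(-31215354288) = 10405118096)
sqrt(T(152) + w) = sqrt((1/8)*152 + 10405118096) = sqrt(19 + 10405118096) = sqrt(10405118115) = 3*sqrt(1156124235)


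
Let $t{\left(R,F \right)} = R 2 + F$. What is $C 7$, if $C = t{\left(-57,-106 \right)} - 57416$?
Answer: $-403452$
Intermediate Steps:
$t{\left(R,F \right)} = F + 2 R$ ($t{\left(R,F \right)} = 2 R + F = F + 2 R$)
$C = -57636$ ($C = \left(-106 + 2 \left(-57\right)\right) - 57416 = \left(-106 - 114\right) - 57416 = -220 - 57416 = -57636$)
$C 7 = \left(-57636\right) 7 = -403452$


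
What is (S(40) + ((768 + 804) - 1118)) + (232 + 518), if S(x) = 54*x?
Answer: 3364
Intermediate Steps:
(S(40) + ((768 + 804) - 1118)) + (232 + 518) = (54*40 + ((768 + 804) - 1118)) + (232 + 518) = (2160 + (1572 - 1118)) + 750 = (2160 + 454) + 750 = 2614 + 750 = 3364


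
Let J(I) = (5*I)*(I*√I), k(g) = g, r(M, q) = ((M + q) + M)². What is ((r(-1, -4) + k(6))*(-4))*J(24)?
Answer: -967680*√6 ≈ -2.3703e+6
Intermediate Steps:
r(M, q) = (q + 2*M)²
J(I) = 5*I^(5/2) (J(I) = (5*I)*I^(3/2) = 5*I^(5/2))
((r(-1, -4) + k(6))*(-4))*J(24) = (((-4 + 2*(-1))² + 6)*(-4))*(5*24^(5/2)) = (((-4 - 2)² + 6)*(-4))*(5*(1152*√6)) = (((-6)² + 6)*(-4))*(5760*√6) = ((36 + 6)*(-4))*(5760*√6) = (42*(-4))*(5760*√6) = -967680*√6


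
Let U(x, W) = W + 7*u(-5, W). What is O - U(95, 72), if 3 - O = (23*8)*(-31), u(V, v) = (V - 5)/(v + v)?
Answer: 405755/72 ≈ 5635.5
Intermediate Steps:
u(V, v) = (-5 + V)/(2*v) (u(V, v) = (-5 + V)/((2*v)) = (-5 + V)*(1/(2*v)) = (-5 + V)/(2*v))
U(x, W) = W - 35/W (U(x, W) = W + 7*((-5 - 5)/(2*W)) = W + 7*((1/2)*(-10)/W) = W + 7*(-5/W) = W - 35/W)
O = 5707 (O = 3 - 23*8*(-31) = 3 - 184*(-31) = 3 - 1*(-5704) = 3 + 5704 = 5707)
O - U(95, 72) = 5707 - (72 - 35/72) = 5707 - 1*5149/72 = 5707 - 5149/72 = 405755/72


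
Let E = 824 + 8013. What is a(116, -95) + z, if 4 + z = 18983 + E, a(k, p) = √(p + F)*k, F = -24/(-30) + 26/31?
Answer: 27816 + 116*I*√2243005/155 ≈ 27816.0 + 1120.8*I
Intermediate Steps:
E = 8837
F = 254/155 (F = -24*(-1/30) + 26*(1/31) = ⅘ + 26/31 = 254/155 ≈ 1.6387)
a(k, p) = k*√(254/155 + p) (a(k, p) = √(p + 254/155)*k = √(254/155 + p)*k = k*√(254/155 + p))
z = 27816 (z = -4 + (18983 + 8837) = -4 + 27820 = 27816)
a(116, -95) + z = (1/155)*116*√(39370 + 24025*(-95)) + 27816 = (1/155)*116*√(39370 - 2282375) + 27816 = (1/155)*116*√(-2243005) + 27816 = (1/155)*116*(I*√2243005) + 27816 = 116*I*√2243005/155 + 27816 = 27816 + 116*I*√2243005/155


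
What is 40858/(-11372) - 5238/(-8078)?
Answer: -67621097/22965754 ≈ -2.9444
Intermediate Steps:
40858/(-11372) - 5238/(-8078) = 40858*(-1/11372) - 5238*(-1/8078) = -20429/5686 + 2619/4039 = -67621097/22965754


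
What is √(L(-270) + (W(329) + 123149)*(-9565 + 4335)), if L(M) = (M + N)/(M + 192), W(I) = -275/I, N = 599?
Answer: I*√424141370004865422/25662 ≈ 25378.0*I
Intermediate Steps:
L(M) = (599 + M)/(192 + M) (L(M) = (M + 599)/(M + 192) = (599 + M)/(192 + M))
√(L(-270) + (W(329) + 123149)*(-9565 + 4335)) = √((599 - 270)/(192 - 270) + (-275/329 + 123149)*(-9565 + 4335)) = √(329/(-78) + (-275*1/329 + 123149)*(-5230)) = √(-1/78*329 + (-275/329 + 123149)*(-5230)) = √(-329/78 + (40515746/329)*(-5230)) = √(-329/78 - 211897351580/329) = √(-16527993531481/25662) = I*√424141370004865422/25662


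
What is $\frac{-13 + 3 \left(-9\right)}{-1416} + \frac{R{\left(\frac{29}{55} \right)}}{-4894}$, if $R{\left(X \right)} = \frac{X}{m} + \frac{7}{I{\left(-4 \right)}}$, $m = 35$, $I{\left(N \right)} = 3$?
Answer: $\frac{7717432}{277918025} \approx 0.027769$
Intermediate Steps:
$R{\left(X \right)} = \frac{7}{3} + \frac{X}{35}$ ($R{\left(X \right)} = \frac{X}{35} + \frac{7}{3} = \frac{7}{3} + \frac{X}{35}$)
$\frac{-13 + 3 \left(-9\right)}{-1416} + \frac{R{\left(\frac{29}{55} \right)}}{-4894} = \frac{-13 + 3 \left(-9\right)}{-1416} + \frac{\frac{7}{3} + \frac{29 \cdot \frac{1}{55}}{35}}{-4894} = \left(-13 - 27\right) \left(- \frac{1}{1416}\right) + \left(\frac{7}{3} + \frac{29 \cdot \frac{1}{55}}{35}\right) \left(- \frac{1}{4894}\right) = \left(-40\right) \left(- \frac{1}{1416}\right) + \left(\frac{7}{3} + \frac{1}{35} \cdot \frac{29}{55}\right) \left(- \frac{1}{4894}\right) = \frac{5}{177} + \left(\frac{7}{3} + \frac{29}{1925}\right) \left(- \frac{1}{4894}\right) = \frac{5}{177} + \frac{13562}{5775} \left(- \frac{1}{4894}\right) = \frac{5}{177} - \frac{6781}{14131425} = \frac{7717432}{277918025}$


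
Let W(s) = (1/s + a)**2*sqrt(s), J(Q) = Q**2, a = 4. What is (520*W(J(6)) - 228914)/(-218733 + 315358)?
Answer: -4814053/2608875 ≈ -1.8453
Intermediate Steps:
W(s) = sqrt(s)*(4 + 1/s)**2 (W(s) = (1/s + 4)**2*sqrt(s) = (4 + 1/s)**2*sqrt(s) = sqrt(s)*(4 + 1/s)**2)
(520*W(J(6)) - 228914)/(-218733 + 315358) = (520*((1 + 4*6**2)**2/(6**2)**(3/2)) - 228914)/(-218733 + 315358) = (520*((1 + 4*36)**2/36**(3/2)) - 228914)/96625 = (520*((1 + 144)**2/216) - 228914)*(1/96625) = (520*((1/216)*145**2) - 228914)*(1/96625) = (520*((1/216)*21025) - 228914)*(1/96625) = (520*(21025/216) - 228914)*(1/96625) = (1366625/27 - 228914)*(1/96625) = -4814053/27*1/96625 = -4814053/2608875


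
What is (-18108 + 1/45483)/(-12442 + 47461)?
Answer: -823606163/1592769177 ≈ -0.51709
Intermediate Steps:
(-18108 + 1/45483)/(-12442 + 47461) = (-18108 + 1/45483)/35019 = -823606163/45483*1/35019 = -823606163/1592769177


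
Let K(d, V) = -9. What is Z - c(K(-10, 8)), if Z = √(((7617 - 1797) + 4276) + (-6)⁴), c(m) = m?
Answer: 9 + 8*√178 ≈ 115.73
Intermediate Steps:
Z = 8*√178 (Z = √((5820 + 4276) + 1296) = √(10096 + 1296) = √11392 = 8*√178 ≈ 106.73)
Z - c(K(-10, 8)) = 8*√178 - 1*(-9) = 8*√178 + 9 = 9 + 8*√178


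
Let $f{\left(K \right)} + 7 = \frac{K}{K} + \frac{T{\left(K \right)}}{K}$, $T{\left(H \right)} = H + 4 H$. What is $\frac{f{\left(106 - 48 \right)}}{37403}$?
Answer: $- \frac{1}{37403} \approx -2.6736 \cdot 10^{-5}$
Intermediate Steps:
$T{\left(H \right)} = 5 H$
$f{\left(K \right)} = -1$ ($f{\left(K \right)} = -7 + \left(\frac{K}{K} + \frac{5 K}{K}\right) = -7 + \left(1 + 5\right) = -7 + 6 = -1$)
$\frac{f{\left(106 - 48 \right)}}{37403} = - \frac{1}{37403}$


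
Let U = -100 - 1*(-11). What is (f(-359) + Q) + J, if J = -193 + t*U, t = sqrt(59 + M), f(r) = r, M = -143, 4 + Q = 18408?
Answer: 17852 - 178*I*sqrt(21) ≈ 17852.0 - 815.7*I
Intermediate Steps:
Q = 18404 (Q = -4 + 18408 = 18404)
t = 2*I*sqrt(21) (t = sqrt(59 - 143) = sqrt(-84) = 2*I*sqrt(21) ≈ 9.1651*I)
U = -89 (U = -100 + 11 = -89)
J = -193 - 178*I*sqrt(21) (J = -193 + (2*I*sqrt(21))*(-89) = -193 - 178*I*sqrt(21) ≈ -193.0 - 815.7*I)
(f(-359) + Q) + J = (-359 + 18404) + (-193 - 178*I*sqrt(21)) = 18045 + (-193 - 178*I*sqrt(21)) = 17852 - 178*I*sqrt(21)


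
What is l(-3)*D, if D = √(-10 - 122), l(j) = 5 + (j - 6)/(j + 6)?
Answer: 4*I*√33 ≈ 22.978*I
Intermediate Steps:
l(j) = 5 + (-6 + j)/(6 + j)
D = 2*I*√33 (D = √(-132) = 2*I*√33 ≈ 11.489*I)
l(-3)*D = (6*(4 - 3)/(6 - 3))*(2*I*√33) = (6*1/3)*(2*I*√33) = (6*(⅓)*1)*(2*I*√33) = 2*(2*I*√33) = 4*I*√33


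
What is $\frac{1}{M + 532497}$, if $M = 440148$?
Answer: $\frac{1}{972645} \approx 1.0281 \cdot 10^{-6}$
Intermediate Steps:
$\frac{1}{M + 532497} = \frac{1}{440148 + 532497} = \frac{1}{972645}$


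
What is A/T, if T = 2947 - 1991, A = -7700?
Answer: -1925/239 ≈ -8.0544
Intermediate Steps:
T = 956
A/T = -7700/956 = -7700*1/956 = -1925/239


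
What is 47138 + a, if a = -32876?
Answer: 14262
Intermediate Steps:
47138 + a = 47138 - 32876 = 14262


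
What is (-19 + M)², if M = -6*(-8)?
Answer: 841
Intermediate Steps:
M = 48
(-19 + M)² = (-19 + 48)² = 29² = 841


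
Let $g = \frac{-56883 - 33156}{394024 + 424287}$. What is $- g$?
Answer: $\frac{90039}{818311} \approx 0.11003$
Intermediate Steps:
$g = - \frac{90039}{818311} \approx -0.11003$
$- g = \left(-1\right) \left(- \frac{90039}{818311}\right) = \frac{90039}{818311}$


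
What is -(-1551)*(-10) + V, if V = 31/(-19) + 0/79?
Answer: -294721/19 ≈ -15512.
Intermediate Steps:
V = -31/19 (V = 31*(-1/19) + 0*(1/79) = -31/19 + 0 = -31/19 ≈ -1.6316)
-(-1551)*(-10) + V = -(-1551)*(-10) - 31/19 = -141*110 - 31/19 = -15510 - 31/19 = -294721/19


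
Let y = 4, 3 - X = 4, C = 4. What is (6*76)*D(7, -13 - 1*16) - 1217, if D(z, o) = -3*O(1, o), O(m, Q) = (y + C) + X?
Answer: -10793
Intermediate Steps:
X = -1 (X = 3 - 1*4 = 3 - 4 = -1)
O(m, Q) = 7 (O(m, Q) = (4 + 4) - 1 = 8 - 1 = 7)
D(z, o) = -21 (D(z, o) = -3*7 = -21)
(6*76)*D(7, -13 - 1*16) - 1217 = (6*76)*(-21) - 1217 = 456*(-21) - 1217 = -9576 - 1217 = -10793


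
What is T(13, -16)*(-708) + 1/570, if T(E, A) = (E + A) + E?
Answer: -4035599/570 ≈ -7080.0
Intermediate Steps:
T(E, A) = A + 2*E (T(E, A) = (A + E) + E = A + 2*E)
T(13, -16)*(-708) + 1/570 = (-16 + 2*13)*(-708) + 1/570 = (-16 + 26)*(-708) + 1/570 = 10*(-708) + 1/570 = -7080 + 1/570 = -4035599/570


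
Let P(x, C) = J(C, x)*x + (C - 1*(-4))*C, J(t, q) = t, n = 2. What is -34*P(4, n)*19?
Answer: -12920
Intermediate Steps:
P(x, C) = C*x + C*(4 + C) (P(x, C) = C*x + (C - 1*(-4))*C = C*x + (C + 4)*C = C*x + (4 + C)*C = C*x + C*(4 + C))
-34*P(4, n)*19 = -68*(4 + 2 + 4)*19 = -68*10*19 = -34*20*19 = -680*19 = -12920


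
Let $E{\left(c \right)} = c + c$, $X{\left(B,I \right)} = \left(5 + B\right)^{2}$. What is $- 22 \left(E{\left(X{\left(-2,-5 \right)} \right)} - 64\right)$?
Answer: $1012$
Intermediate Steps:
$E{\left(c \right)} = 2 c$
$- 22 \left(E{\left(X{\left(-2,-5 \right)} \right)} - 64\right) = - 22 \left(2 \left(5 - 2\right)^{2} - 64\right) = - 22 \left(2 \cdot 3^{2} - 64\right) = - 22 \left(2 \cdot 9 - 64\right) = - 22 \left(18 - 64\right) = \left(-22\right) \left(-46\right) = 1012$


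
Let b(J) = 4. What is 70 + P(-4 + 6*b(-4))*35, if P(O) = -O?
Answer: -630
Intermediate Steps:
70 + P(-4 + 6*b(-4))*35 = 70 - (-4 + 6*4)*35 = 70 - (-4 + 24)*35 = 70 - 1*20*35 = 70 - 20*35 = 70 - 700 = -630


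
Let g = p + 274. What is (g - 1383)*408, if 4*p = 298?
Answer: -422076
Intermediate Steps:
p = 149/2 (p = (¼)*298 = 149/2 ≈ 74.500)
g = 697/2 (g = 149/2 + 274 = 697/2 ≈ 348.50)
(g - 1383)*408 = (697/2 - 1383)*408 = -2069/2*408 = -422076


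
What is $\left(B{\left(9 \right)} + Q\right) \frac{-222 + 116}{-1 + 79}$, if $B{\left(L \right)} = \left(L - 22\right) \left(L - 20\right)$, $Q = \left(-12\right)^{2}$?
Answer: $- \frac{15211}{39} \approx -390.03$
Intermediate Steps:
$Q = 144$
$B{\left(L \right)} = \left(-22 + L\right) \left(-20 + L\right)$
$\left(B{\left(9 \right)} + Q\right) \frac{-222 + 116}{-1 + 79} = \left(\left(440 + 9^{2} - 378\right) + 144\right) \frac{-222 + 116}{-1 + 79} = \left(\left(440 + 81 - 378\right) + 144\right) \left(- \frac{106}{78}\right) = \left(143 + 144\right) \left(\left(-106\right) \frac{1}{78}\right) = 287 \left(- \frac{53}{39}\right) = - \frac{15211}{39}$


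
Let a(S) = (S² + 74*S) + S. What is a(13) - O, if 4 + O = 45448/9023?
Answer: 10312956/9023 ≈ 1143.0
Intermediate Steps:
O = 9356/9023 (O = -4 + 45448/9023 = 9356/9023 ≈ 1.0369)
a(S) = S² + 75*S
a(13) - O = 13*(75 + 13) - 1*9356/9023 = 13*88 - 9356/9023 = 1144 - 9356/9023 = 10312956/9023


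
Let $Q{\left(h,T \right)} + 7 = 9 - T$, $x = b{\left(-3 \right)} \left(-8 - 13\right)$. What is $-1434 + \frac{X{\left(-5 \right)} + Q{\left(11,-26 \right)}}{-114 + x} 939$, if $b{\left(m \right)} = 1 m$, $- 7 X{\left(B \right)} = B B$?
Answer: $- \frac{224169}{119} \approx -1883.8$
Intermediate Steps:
$X{\left(B \right)} = - \frac{B^{2}}{7}$ ($X{\left(B \right)} = - \frac{B B}{7} = - \frac{B^{2}}{7}$)
$b{\left(m \right)} = m$
$x = 63$ ($x = - 3 \left(-8 - 13\right) = \left(-3\right) \left(-21\right) = 63$)
$Q{\left(h,T \right)} = 2 - T$ ($Q{\left(h,T \right)} = -7 - \left(-9 + T\right) = 2 - T$)
$-1434 + \frac{X{\left(-5 \right)} + Q{\left(11,-26 \right)}}{-114 + x} 939 = -1434 + \frac{- \frac{\left(-5\right)^{2}}{7} + \left(2 - -26\right)}{-114 + 63} \cdot 939 = -1434 + \frac{\left(- \frac{1}{7}\right) 25 + \left(2 + 26\right)}{-51} \cdot 939 = -1434 + \left(- \frac{25}{7} + 28\right) \left(- \frac{1}{51}\right) 939 = -1434 + \frac{171}{7} \left(- \frac{1}{51}\right) 939 = -1434 - \frac{53523}{119} = - \frac{224169}{119}$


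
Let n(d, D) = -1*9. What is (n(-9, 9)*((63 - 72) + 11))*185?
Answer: -3330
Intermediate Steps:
n(d, D) = -9
(n(-9, 9)*((63 - 72) + 11))*185 = -9*((63 - 72) + 11)*185 = -9*(-9 + 11)*185 = -9*2*185 = -18*185 = -3330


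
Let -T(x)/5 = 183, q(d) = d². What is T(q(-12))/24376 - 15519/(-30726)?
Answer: 58362809/124829496 ≈ 0.46754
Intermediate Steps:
T(x) = -915 (T(x) = -5*183 = -915)
T(q(-12))/24376 - 15519/(-30726) = -915/24376 - 15519/(-30726) = -915*1/24376 - 15519*(-1/30726) = -915/24376 + 5173/10242 = 58362809/124829496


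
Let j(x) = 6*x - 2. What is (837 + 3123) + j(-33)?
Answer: 3760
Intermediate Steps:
j(x) = -2 + 6*x
(837 + 3123) + j(-33) = (837 + 3123) + (-2 + 6*(-33)) = 3960 + (-2 - 198) = 3960 - 200 = 3760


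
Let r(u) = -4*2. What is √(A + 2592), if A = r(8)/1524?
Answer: 5*√15050262/381 ≈ 50.912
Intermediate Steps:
r(u) = -8
A = -2/381 (A = -8/1524 = -8*1/1524 = -2/381 ≈ -0.0052493)
√(A + 2592) = √(-2/381 + 2592) = √(987550/381) = 5*√15050262/381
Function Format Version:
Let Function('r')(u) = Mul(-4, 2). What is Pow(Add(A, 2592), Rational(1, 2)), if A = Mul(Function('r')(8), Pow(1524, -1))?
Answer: Mul(Rational(5, 381), Pow(15050262, Rational(1, 2))) ≈ 50.912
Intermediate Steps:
Function('r')(u) = -8
A = Rational(-2, 381) (A = Mul(-8, Pow(1524, -1)) = Mul(-8, Rational(1, 1524)) = Rational(-2, 381) ≈ -0.0052493)
Pow(Add(A, 2592), Rational(1, 2)) = Pow(Add(Rational(-2, 381), 2592), Rational(1, 2)) = Pow(Rational(987550, 381), Rational(1, 2)) = Mul(Rational(5, 381), Pow(15050262, Rational(1, 2)))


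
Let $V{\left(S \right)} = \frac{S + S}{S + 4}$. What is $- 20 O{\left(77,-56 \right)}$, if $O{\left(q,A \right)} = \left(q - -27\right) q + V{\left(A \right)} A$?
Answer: $- \frac{2050720}{13} \approx -1.5775 \cdot 10^{5}$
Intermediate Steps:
$V{\left(S \right)} = \frac{2 S}{4 + S}$
$O{\left(q,A \right)} = q \left(27 + q\right) + \frac{2 A^{2}}{4 + A}$ ($O{\left(q,A \right)} = \left(q - -27\right) q + \frac{2 A}{4 + A} A = \left(q + 27\right) q + \frac{2 A^{2}}{4 + A} = \left(27 + q\right) q + \frac{2 A^{2}}{4 + A} = q \left(27 + q\right) + \frac{2 A^{2}}{4 + A}$)
$- 20 O{\left(77,-56 \right)} = - 20 \frac{2 \left(-56\right)^{2} + 77 \left(4 - 56\right) \left(27 + 77\right)}{4 - 56} = - 20 \frac{2 \cdot 3136 + 77 \left(-52\right) 104}{-52} = - 20 \left(- \frac{6272 - 416416}{52}\right) = - 20 \left(\left(- \frac{1}{52}\right) \left(-410144\right)\right) = \left(-20\right) \frac{102536}{13} = - \frac{2050720}{13}$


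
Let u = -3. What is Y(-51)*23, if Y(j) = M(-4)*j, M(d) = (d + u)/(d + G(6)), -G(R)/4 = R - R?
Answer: -8211/4 ≈ -2052.8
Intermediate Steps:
G(R) = 0 (G(R) = -4*(R - R) = -4*0 = 0)
M(d) = (-3 + d)/d (M(d) = (d - 3)/(d + 0) = (-3 + d)/d)
Y(j) = 7*j/4 (Y(j) = ((-3 - 4)/(-4))*j = (-¼*(-7))*j = 7*j/4)
Y(-51)*23 = ((7/4)*(-51))*23 = -357/4*23 = -8211/4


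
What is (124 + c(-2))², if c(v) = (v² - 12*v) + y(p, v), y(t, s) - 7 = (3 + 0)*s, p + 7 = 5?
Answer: 23409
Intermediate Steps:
p = -2 (p = -7 + 5 = -2)
y(t, s) = 7 + 3*s (y(t, s) = 7 + (3 + 0)*s = 7 + 3*s)
c(v) = 7 + v² - 9*v (c(v) = (v² - 12*v) + (7 + 3*v) = 7 + v² - 9*v)
(124 + c(-2))² = (124 + (7 + (-2)² - 9*(-2)))² = (124 + (7 + 4 + 18))² = (124 + 29)² = 153² = 23409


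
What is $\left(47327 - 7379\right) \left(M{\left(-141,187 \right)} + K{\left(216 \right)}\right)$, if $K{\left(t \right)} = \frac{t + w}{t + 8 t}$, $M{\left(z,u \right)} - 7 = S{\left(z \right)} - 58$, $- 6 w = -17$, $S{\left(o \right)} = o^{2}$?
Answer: $\frac{769992483457}{972} \approx 7.9217 \cdot 10^{8}$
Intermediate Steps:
$w = \frac{17}{6}$ ($w = \left(- \frac{1}{6}\right) \left(-17\right) = \frac{17}{6} \approx 2.8333$)
$M{\left(z,u \right)} = -51 + z^{2}$ ($M{\left(z,u \right)} = 7 + \left(z^{2} - 58\right) = 7 + \left(-58 + z^{2}\right) = -51 + z^{2}$)
$K{\left(t \right)} = \frac{\frac{17}{6} + t}{9 t}$ ($K{\left(t \right)} = \frac{t + \frac{17}{6}}{t + 8 t} = \frac{\frac{17}{6} + t}{9 t}$)
$\left(47327 - 7379\right) \left(M{\left(-141,187 \right)} + K{\left(216 \right)}\right) = \left(47327 - 7379\right) \left(\left(-51 + \left(-141\right)^{2}\right) + \frac{17 + 6 \cdot 216}{54 \cdot 216}\right) = 39948 \left(\left(-51 + 19881\right) + \frac{1}{54} \cdot \frac{1}{216} \left(17 + 1296\right)\right) = 39948 \left(19830 + \frac{1}{54} \cdot \frac{1}{216} \cdot 1313\right) = 39948 \left(19830 + \frac{1313}{11664}\right) = 39948 \cdot \frac{231298433}{11664} = \frac{769992483457}{972}$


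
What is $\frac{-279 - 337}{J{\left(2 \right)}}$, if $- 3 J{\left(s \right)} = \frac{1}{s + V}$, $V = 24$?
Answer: $48048$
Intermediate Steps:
$J{\left(s \right)} = - \frac{1}{3 \left(24 + s\right)}$ ($J{\left(s \right)} = - \frac{1}{3 \left(s + 24\right)} = - \frac{1}{3 \left(24 + s\right)}$)
$\frac{-279 - 337}{J{\left(2 \right)}} = \frac{-279 - 337}{\left(-1\right) \frac{1}{72 + 3 \cdot 2}} = \frac{-279 - 337}{\left(-1\right) \frac{1}{72 + 6}} = - \frac{616}{\left(-1\right) \frac{1}{78}} = - \frac{616}{- \frac{1}{78}} = \left(-616\right) \left(-78\right) = 48048$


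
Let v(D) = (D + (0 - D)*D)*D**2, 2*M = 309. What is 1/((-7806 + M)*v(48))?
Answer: 1/39771150336 ≈ 2.5144e-11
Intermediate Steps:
M = 309/2 (M = (1/2)*309 = 309/2 ≈ 154.50)
v(D) = D**2*(D - D**2) (v(D) = (D + (-D)*D)*D**2 = (D - D**2)*D**2 = D**2*(D - D**2))
1/((-7806 + M)*v(48)) = 1/((-7806 + 309/2)*((48**3*(1 - 1*48)))) = 1/((-15303/2)*((110592*(1 - 48)))) = -2/(15303*(110592*(-47))) = -2/15303/(-5197824) = -2/15303*(-1/5197824) = 1/39771150336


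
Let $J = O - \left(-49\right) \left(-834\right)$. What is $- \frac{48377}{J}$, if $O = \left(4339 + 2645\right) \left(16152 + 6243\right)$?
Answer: $- \frac{48377}{156365814} \approx -0.00030938$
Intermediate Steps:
$O = 156406680$ ($O = 6984 \cdot 22395 = 156406680$)
$J = 156365814$ ($J = 156406680 - \left(-49\right) \left(-834\right) = 156406680 - 40866 = 156365814$)
$- \frac{48377}{J} = - \frac{48377}{156365814}$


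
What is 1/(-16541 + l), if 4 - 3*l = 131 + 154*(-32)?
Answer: -3/44822 ≈ -6.6931e-5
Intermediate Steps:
l = 4801/3 (l = 4/3 - (131 + 154*(-32))/3 = 4/3 - (131 - 4928)/3 = 4/3 - ⅓*(-4797) = 4/3 + 1599 = 4801/3 ≈ 1600.3)
1/(-16541 + l) = 1/(-16541 + 4801/3) = 1/(-44822/3) = -3/44822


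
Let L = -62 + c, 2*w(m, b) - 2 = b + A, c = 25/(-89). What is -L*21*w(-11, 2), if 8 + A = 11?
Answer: 814821/178 ≈ 4577.6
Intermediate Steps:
A = 3 (A = -8 + 11 = 3)
c = -25/89 (c = 25*(-1/89) = -25/89 ≈ -0.28090)
w(m, b) = 5/2 + b/2 (w(m, b) = 1 + (b + 3)/2 = 1 + (3 + b)/2 = 1 + (3/2 + b/2) = 5/2 + b/2)
L = -5543/89 (L = -62 - 25/89 = -5543/89 ≈ -62.281)
-L*21*w(-11, 2) = -(-5543/89*21)*(5/2 + (½)*2) = -(-116403)*(5/2 + 1)/89 = -(-116403)*7/(89*2) = -1*(-814821/178) = 814821/178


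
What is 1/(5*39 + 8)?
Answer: 1/203 ≈ 0.0049261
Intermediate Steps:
1/(5*39 + 8) = 1/(195 + 8) = 1/203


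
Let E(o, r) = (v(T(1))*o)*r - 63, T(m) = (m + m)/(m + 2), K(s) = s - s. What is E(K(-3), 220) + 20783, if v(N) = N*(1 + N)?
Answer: 20720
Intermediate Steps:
K(s) = 0
T(m) = 2*m/(2 + m) (T(m) = (2*m)/(2 + m) = 2*m/(2 + m))
E(o, r) = -63 + 10*o*r/9 (E(o, r) = (((2*1/(2 + 1))*(1 + 2*1/(2 + 1)))*o)*r - 63 = (((2*1/3)*(1 + 2*1/3))*o)*r - 63 = (((2*1*(⅓))*(1 + 2*1*(⅓)))*o)*r - 63 = ((2*(1 + ⅔)/3)*o)*r - 63 = (((⅔)*(5/3))*o)*r - 63 = (10*o/9)*r - 63 = 10*o*r/9 - 63 = -63 + 10*o*r/9)
E(K(-3), 220) + 20783 = (-63 + (10/9)*0*220) + 20783 = (-63 + 0) + 20783 = -63 + 20783 = 20720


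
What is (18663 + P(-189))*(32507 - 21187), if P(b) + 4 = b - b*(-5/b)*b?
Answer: 198383000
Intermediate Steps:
P(b) = -4 + 6*b (P(b) = -4 + (b - b*(-5/b)*b) = -4 + (b - (-5)*b) = -4 + (b + 5*b) = -4 + 6*b)
(18663 + P(-189))*(32507 - 21187) = (18663 + (-4 + 6*(-189)))*(32507 - 21187) = (18663 + (-4 - 1134))*11320 = (18663 - 1138)*11320 = 17525*11320 = 198383000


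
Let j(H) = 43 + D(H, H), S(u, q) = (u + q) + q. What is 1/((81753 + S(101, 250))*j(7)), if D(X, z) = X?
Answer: 1/4117700 ≈ 2.4285e-7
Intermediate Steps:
S(u, q) = u + 2*q (S(u, q) = (q + u) + q = u + 2*q)
j(H) = 43 + H
1/((81753 + S(101, 250))*j(7)) = 1/((81753 + (101 + 2*250))*(43 + 7)) = 1/((81753 + (101 + 500))*50) = (1/50)/(81753 + 601) = (1/50)/82354 = (1/82354)*(1/50) = 1/4117700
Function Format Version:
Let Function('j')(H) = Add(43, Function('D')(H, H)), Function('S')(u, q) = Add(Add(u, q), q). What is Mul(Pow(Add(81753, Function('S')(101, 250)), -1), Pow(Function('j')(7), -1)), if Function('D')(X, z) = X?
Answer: Rational(1, 4117700) ≈ 2.4285e-7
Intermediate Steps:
Function('S')(u, q) = Add(u, Mul(2, q)) (Function('S')(u, q) = Add(Add(q, u), q) = Add(u, Mul(2, q)))
Function('j')(H) = Add(43, H)
Mul(Pow(Add(81753, Function('S')(101, 250)), -1), Pow(Function('j')(7), -1)) = Mul(Pow(Add(81753, Add(101, Mul(2, 250))), -1), Pow(Add(43, 7), -1)) = Mul(Pow(Add(81753, Add(101, 500)), -1), Pow(50, -1)) = Mul(Pow(Add(81753, 601), -1), Rational(1, 50)) = Mul(Pow(82354, -1), Rational(1, 50)) = Mul(Rational(1, 82354), Rational(1, 50)) = Rational(1, 4117700)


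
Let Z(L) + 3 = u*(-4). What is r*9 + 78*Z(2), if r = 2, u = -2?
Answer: 408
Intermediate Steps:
Z(L) = 5 (Z(L) = -3 - 2*(-4) = -3 + 8 = 5)
r*9 + 78*Z(2) = 2*9 + 78*5 = 18 + 390 = 408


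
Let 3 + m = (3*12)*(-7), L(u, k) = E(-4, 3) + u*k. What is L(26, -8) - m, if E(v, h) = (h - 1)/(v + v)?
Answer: 187/4 ≈ 46.750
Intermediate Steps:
E(v, h) = (-1 + h)/(2*v) (E(v, h) = (-1 + h)/((2*v)) = (-1 + h)*(1/(2*v)) = (-1 + h)/(2*v))
L(u, k) = -¼ + k*u (L(u, k) = (½)*(-1 + 3)/(-4) + u*k = (½)*(-¼)*2 + k*u = -¼ + k*u)
m = -255 (m = -3 + (3*12)*(-7) = -3 + 36*(-7) = -3 - 252 = -255)
L(26, -8) - m = (-¼ - 8*26) - 1*(-255) = (-¼ - 208) + 255 = -833/4 + 255 = 187/4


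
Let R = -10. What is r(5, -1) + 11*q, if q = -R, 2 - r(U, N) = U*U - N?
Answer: 86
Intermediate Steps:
r(U, N) = 2 + N - U² (r(U, N) = 2 - (U*U - N) = 2 - (U² - N) = 2 + (N - U²) = 2 + N - U²)
q = 10 (q = -1*(-10) = 10)
r(5, -1) + 11*q = (2 - 1 - 1*5²) + 11*10 = (2 - 1 - 1*25) + 110 = (2 - 1 - 25) + 110 = -24 + 110 = 86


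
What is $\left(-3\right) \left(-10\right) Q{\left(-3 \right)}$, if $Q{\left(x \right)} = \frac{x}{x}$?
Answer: $30$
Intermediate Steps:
$Q{\left(x \right)} = 1$
$\left(-3\right) \left(-10\right) Q{\left(-3 \right)} = \left(-3\right) \left(-10\right) 1 = 30 \cdot 1 = 30$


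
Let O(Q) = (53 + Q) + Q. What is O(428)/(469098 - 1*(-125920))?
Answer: 909/595018 ≈ 0.0015277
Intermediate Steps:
O(Q) = 53 + 2*Q
O(428)/(469098 - 1*(-125920)) = (53 + 2*428)/(469098 - 1*(-125920)) = (53 + 856)/(469098 + 125920) = 909/595018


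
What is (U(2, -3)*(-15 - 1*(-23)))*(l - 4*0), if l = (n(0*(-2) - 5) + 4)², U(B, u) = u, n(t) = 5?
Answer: -1944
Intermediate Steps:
l = 81 (l = (5 + 4)² = 9² = 81)
(U(2, -3)*(-15 - 1*(-23)))*(l - 4*0) = (-3*(-15 - 1*(-23)))*(81 - 4*0) = (-3*(-15 + 23))*(81 + 0) = -3*8*81 = -24*81 = -1944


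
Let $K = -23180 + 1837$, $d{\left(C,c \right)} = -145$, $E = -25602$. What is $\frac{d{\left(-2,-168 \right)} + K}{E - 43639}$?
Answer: $\frac{1264}{4073} \approx 0.31034$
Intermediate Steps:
$K = -21343$
$\frac{d{\left(-2,-168 \right)} + K}{E - 43639} = \frac{-145 - 21343}{-25602 - 43639} = - \frac{21488}{-69241} = \left(-21488\right) \left(- \frac{1}{69241}\right) = \frac{1264}{4073}$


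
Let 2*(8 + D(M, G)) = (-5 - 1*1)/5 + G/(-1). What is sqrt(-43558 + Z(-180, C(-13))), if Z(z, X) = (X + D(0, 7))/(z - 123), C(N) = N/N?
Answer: 11*I*sqrt(367218830)/1010 ≈ 208.71*I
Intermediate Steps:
D(M, G) = -43/5 - G/2 (D(M, G) = -8 + ((-5 - 1*1)/5 + G/(-1))/2 = -8 + ((-5 - 1)*(1/5) + G*(-1))/2 = -8 + (-6*1/5 - G)/2 = -8 + (-6/5 - G)/2 = -8 + (-3/5 - G/2) = -43/5 - G/2)
C(N) = 1
Z(z, X) = (-121/10 + X)/(-123 + z) (Z(z, X) = (X + (-43/5 - 1/2*7))/(z - 123) = (X + (-43/5 - 7/2))/(-123 + z) = (X - 121/10)/(-123 + z) = (-121/10 + X)/(-123 + z))
sqrt(-43558 + Z(-180, C(-13))) = sqrt(-43558 + (-121/10 + 1)/(-123 - 180)) = sqrt(-43558 - 111/10/(-303)) = sqrt(-43558 - 1/303*(-111/10)) = sqrt(-43558 + 37/1010) = sqrt(-43993543/1010) = 11*I*sqrt(367218830)/1010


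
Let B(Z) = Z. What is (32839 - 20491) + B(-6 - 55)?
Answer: 12287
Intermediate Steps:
(32839 - 20491) + B(-6 - 55) = (32839 - 20491) + (-6 - 55) = 12348 - 61 = 12287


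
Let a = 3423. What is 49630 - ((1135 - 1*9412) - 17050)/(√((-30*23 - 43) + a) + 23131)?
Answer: 26554644414567/535040471 - 25327*√2690/535040471 ≈ 49631.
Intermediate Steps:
49630 - ((1135 - 1*9412) - 17050)/(√((-30*23 - 43) + a) + 23131) = 49630 - ((1135 - 1*9412) - 17050)/(√((-30*23 - 43) + 3423) + 23131) = 49630 - ((1135 - 9412) - 17050)/(√((-690 - 43) + 3423) + 23131) = 49630 - (-8277 - 17050)/(√(-733 + 3423) + 23131) = 49630 - (-25327)/(√2690 + 23131) = 49630 - (-25327)/(23131 + √2690) = 49630 + 25327/(23131 + √2690)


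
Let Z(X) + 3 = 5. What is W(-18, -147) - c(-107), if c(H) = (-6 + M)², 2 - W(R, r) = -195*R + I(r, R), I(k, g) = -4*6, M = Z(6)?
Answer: -3500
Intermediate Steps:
Z(X) = 2 (Z(X) = -3 + 5 = 2)
M = 2
I(k, g) = -24
W(R, r) = 26 + 195*R (W(R, r) = 2 - (-195*R - 24) = 2 - (-24 - 195*R) = 2 + (24 + 195*R) = 26 + 195*R)
c(H) = 16 (c(H) = (-6 + 2)² = (-4)² = 16)
W(-18, -147) - c(-107) = (26 + 195*(-18)) - 1*16 = (26 - 3510) - 16 = -3484 - 16 = -3500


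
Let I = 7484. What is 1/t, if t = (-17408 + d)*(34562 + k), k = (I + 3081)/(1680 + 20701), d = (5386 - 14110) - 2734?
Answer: -22381/22329083202942 ≈ -1.0023e-9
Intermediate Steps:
d = -11458 (d = -8724 - 2734 = -11458)
k = 10565/22381 (k = (7484 + 3081)/(1680 + 20701) = 10565/22381 ≈ 0.47205)
t = -22329083202942/22381 (t = (-17408 - 11458)*(34562 + 10565/22381) = -28866*773542687/22381 = -22329083202942/22381 ≈ -9.9768e+8)
1/t = 1/(-22329083202942/22381) = -22381/22329083202942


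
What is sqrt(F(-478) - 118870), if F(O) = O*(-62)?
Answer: I*sqrt(89234) ≈ 298.72*I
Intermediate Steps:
F(O) = -62*O
sqrt(F(-478) - 118870) = sqrt(-62*(-478) - 118870) = sqrt(29636 - 118870) = sqrt(-89234) = I*sqrt(89234)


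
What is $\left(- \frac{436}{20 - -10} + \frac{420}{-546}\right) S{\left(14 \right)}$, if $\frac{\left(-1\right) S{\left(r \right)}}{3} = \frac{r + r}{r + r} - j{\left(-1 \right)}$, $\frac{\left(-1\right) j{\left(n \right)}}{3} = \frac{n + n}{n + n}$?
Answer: $\frac{11936}{65} \approx 183.63$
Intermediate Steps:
$j{\left(n \right)} = -3$ ($j{\left(n \right)} = - 3 \frac{n + n}{n + n} = - 3 \frac{2 n}{2 n} = - 3 \cdot 2 n \frac{1}{2 n} = \left(-3\right) 1 = -3$)
$S{\left(r \right)} = -12$ ($S{\left(r \right)} = - 3 \left(\frac{r + r}{r + r} - -3\right) = - 3 \left(\frac{2 r}{2 r} + 3\right) = - 3 \left(2 r \frac{1}{2 r} + 3\right) = - 3 \left(1 + 3\right) = \left(-3\right) 4 = -12$)
$\left(- \frac{436}{20 - -10} + \frac{420}{-546}\right) S{\left(14 \right)} = \left(- \frac{436}{20 - -10} + \frac{420}{-546}\right) \left(-12\right) = \left(- \frac{436}{20 + 10} + 420 \left(- \frac{1}{546}\right)\right) \left(-12\right) = \left(- \frac{436}{30} - \frac{10}{13}\right) \left(-12\right) = \left(\left(-436\right) \frac{1}{30} - \frac{10}{13}\right) \left(-12\right) = \left(- \frac{218}{15} - \frac{10}{13}\right) \left(-12\right) = \left(- \frac{2984}{195}\right) \left(-12\right) = \frac{11936}{65}$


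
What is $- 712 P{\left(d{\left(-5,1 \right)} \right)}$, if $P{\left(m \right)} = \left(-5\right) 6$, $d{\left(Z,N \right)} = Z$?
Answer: $21360$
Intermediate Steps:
$P{\left(m \right)} = -30$
$- 712 P{\left(d{\left(-5,1 \right)} \right)} = \left(-712\right) \left(-30\right) = 21360$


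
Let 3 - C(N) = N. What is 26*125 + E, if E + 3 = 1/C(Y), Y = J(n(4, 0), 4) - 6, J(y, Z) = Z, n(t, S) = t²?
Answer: 16236/5 ≈ 3247.2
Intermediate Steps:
Y = -2 (Y = 4 - 6 = -2)
C(N) = 3 - N
E = -14/5 (E = -3 + 1/(3 - 1*(-2)) = -3 + 1/(3 + 2) = -3 + 1/5 = -3 + ⅕ = -14/5 ≈ -2.8000)
26*125 + E = 26*125 - 14/5 = 3250 - 14/5 = 16236/5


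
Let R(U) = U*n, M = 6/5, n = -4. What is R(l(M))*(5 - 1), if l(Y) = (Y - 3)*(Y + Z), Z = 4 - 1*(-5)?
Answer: 7344/25 ≈ 293.76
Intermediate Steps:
M = 6/5 (M = 6*(⅕) = 6/5 ≈ 1.2000)
Z = 9 (Z = 4 + 5 = 9)
l(Y) = (-3 + Y)*(9 + Y) (l(Y) = (Y - 3)*(Y + 9) = (-3 + Y)*(9 + Y))
R(U) = -4*U (R(U) = U*(-4) = -4*U)
R(l(M))*(5 - 1) = (-4*(-27 + (6/5)² + 6*(6/5)))*(5 - 1) = -4*(-27 + 36/25 + 36/5)*4 = -4*(-459/25)*4 = (1836/25)*4 = 7344/25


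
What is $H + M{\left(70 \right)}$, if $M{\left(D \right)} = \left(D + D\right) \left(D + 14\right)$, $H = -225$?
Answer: $11535$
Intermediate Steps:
$M{\left(D \right)} = 2 D \left(14 + D\right)$
$H + M{\left(70 \right)} = -225 + 2 \cdot 70 \left(14 + 70\right) = -225 + 2 \cdot 70 \cdot 84 = -225 + 11760 = 11535$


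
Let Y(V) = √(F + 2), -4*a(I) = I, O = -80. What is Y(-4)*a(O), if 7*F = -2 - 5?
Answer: 20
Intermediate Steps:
F = -1 (F = (-2 - 5)/7 = (⅐)*(-7) = -1)
a(I) = -I/4
Y(V) = 1 (Y(V) = √(-1 + 2) = √1 = 1)
Y(-4)*a(O) = 1*(-¼*(-80)) = 1*20 = 20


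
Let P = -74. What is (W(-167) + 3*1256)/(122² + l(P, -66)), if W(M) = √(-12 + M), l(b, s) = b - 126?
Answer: 942/3671 + I*√179/14684 ≈ 0.25661 + 0.00091113*I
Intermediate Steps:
l(b, s) = -126 + b
(W(-167) + 3*1256)/(122² + l(P, -66)) = (√(-12 - 167) + 3*1256)/(122² + (-126 - 74)) = (√(-179) + 3768)/(14884 - 200) = (I*√179 + 3768)/14684 = (3768 + I*√179)*(1/14684) = 942/3671 + I*√179/14684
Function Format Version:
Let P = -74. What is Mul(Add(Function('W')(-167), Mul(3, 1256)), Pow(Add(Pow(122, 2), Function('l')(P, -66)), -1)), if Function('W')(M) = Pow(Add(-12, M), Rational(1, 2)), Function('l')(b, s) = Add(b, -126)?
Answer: Add(Rational(942, 3671), Mul(Rational(1, 14684), I, Pow(179, Rational(1, 2)))) ≈ Add(0.25661, Mul(0.00091113, I))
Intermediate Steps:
Function('l')(b, s) = Add(-126, b)
Mul(Add(Function('W')(-167), Mul(3, 1256)), Pow(Add(Pow(122, 2), Function('l')(P, -66)), -1)) = Mul(Add(Pow(Add(-12, -167), Rational(1, 2)), Mul(3, 1256)), Pow(Add(Pow(122, 2), Add(-126, -74)), -1)) = Mul(Add(Pow(-179, Rational(1, 2)), 3768), Pow(Add(14884, -200), -1)) = Mul(Add(Mul(I, Pow(179, Rational(1, 2))), 3768), Pow(14684, -1)) = Mul(Add(3768, Mul(I, Pow(179, Rational(1, 2)))), Rational(1, 14684)) = Add(Rational(942, 3671), Mul(Rational(1, 14684), I, Pow(179, Rational(1, 2))))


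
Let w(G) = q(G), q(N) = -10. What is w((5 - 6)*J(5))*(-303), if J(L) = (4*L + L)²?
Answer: 3030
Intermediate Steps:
J(L) = 25*L² (J(L) = (5*L)² = 25*L²)
w(G) = -10
w((5 - 6)*J(5))*(-303) = -10*(-303) = 3030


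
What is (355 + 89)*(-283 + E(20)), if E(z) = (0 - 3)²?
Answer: -121656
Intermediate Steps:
E(z) = 9 (E(z) = (-3)² = 9)
(355 + 89)*(-283 + E(20)) = (355 + 89)*(-283 + 9) = 444*(-274) = -121656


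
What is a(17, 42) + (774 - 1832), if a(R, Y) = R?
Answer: -1041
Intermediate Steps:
a(17, 42) + (774 - 1832) = 17 + (774 - 1832) = 17 - 1058 = -1041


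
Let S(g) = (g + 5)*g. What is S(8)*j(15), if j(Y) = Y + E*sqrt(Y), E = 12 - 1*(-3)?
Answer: 1560 + 1560*sqrt(15) ≈ 7601.9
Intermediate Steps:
S(g) = g*(5 + g) (S(g) = (5 + g)*g = g*(5 + g))
E = 15 (E = 12 + 3 = 15)
j(Y) = Y + 15*sqrt(Y)
S(8)*j(15) = (8*(5 + 8))*(15 + 15*sqrt(15)) = (8*13)*(15 + 15*sqrt(15)) = 104*(15 + 15*sqrt(15)) = 1560 + 1560*sqrt(15)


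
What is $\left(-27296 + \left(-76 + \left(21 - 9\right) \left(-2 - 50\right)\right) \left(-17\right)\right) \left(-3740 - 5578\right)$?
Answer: $143459928$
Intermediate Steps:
$\left(-27296 + \left(-76 + \left(21 - 9\right) \left(-2 - 50\right)\right) \left(-17\right)\right) \left(-3740 - 5578\right) = \left(-27296 + \left(-76 + 12 \left(-52\right)\right) \left(-17\right)\right) \left(-9318\right) = \left(-27296 + \left(-76 - 624\right) \left(-17\right)\right) \left(-9318\right) = \left(-27296 - -11900\right) \left(-9318\right) = \left(-27296 + 11900\right) \left(-9318\right) = \left(-15396\right) \left(-9318\right) = 143459928$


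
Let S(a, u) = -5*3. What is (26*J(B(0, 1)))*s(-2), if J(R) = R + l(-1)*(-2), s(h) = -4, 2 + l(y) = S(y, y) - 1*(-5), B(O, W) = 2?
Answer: -2704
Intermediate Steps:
S(a, u) = -15 (S(a, u) = -5*3 = -15)
l(y) = -12 (l(y) = -2 + (-15 - 1*(-5)) = -2 + (-15 + 5) = -2 - 10 = -12)
J(R) = 24 + R (J(R) = R - 12*(-2) = R + 24 = 24 + R)
(26*J(B(0, 1)))*s(-2) = (26*(24 + 2))*(-4) = (26*26)*(-4) = 676*(-4) = -2704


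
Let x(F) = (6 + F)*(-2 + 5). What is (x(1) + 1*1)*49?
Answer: 1078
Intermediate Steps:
x(F) = 18 + 3*F (x(F) = (6 + F)*3 = 18 + 3*F)
(x(1) + 1*1)*49 = ((18 + 3*1) + 1*1)*49 = ((18 + 3) + 1)*49 = (21 + 1)*49 = 22*49 = 1078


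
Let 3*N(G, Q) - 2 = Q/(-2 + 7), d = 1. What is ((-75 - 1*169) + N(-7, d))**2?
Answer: 13315201/225 ≈ 59179.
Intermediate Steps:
N(G, Q) = 2/3 + Q/15 (N(G, Q) = 2/3 + (Q/(-2 + 7))/3 = 2/3 + (Q/5)/3 = 2/3 + Q/15)
((-75 - 1*169) + N(-7, d))**2 = ((-75 - 1*169) + (2/3 + (1/15)*1))**2 = ((-75 - 169) + (2/3 + 1/15))**2 = (-244 + 11/15)**2 = (-3649/15)**2 = 13315201/225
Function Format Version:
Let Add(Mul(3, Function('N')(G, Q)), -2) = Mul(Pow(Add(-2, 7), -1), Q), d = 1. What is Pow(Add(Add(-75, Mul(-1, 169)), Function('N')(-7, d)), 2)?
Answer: Rational(13315201, 225) ≈ 59179.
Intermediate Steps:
Function('N')(G, Q) = Add(Rational(2, 3), Mul(Rational(1, 15), Q)) (Function('N')(G, Q) = Add(Rational(2, 3), Mul(Rational(1, 3), Mul(Pow(Add(-2, 7), -1), Q))) = Add(Rational(2, 3), Mul(Rational(1, 3), Mul(Pow(5, -1), Q))) = Add(Rational(2, 3), Mul(Rational(1, 3), Mul(Rational(1, 5), Q))) = Add(Rational(2, 3), Mul(Rational(1, 15), Q)))
Pow(Add(Add(-75, Mul(-1, 169)), Function('N')(-7, d)), 2) = Pow(Add(Add(-75, Mul(-1, 169)), Add(Rational(2, 3), Mul(Rational(1, 15), 1))), 2) = Pow(Add(Add(-75, -169), Add(Rational(2, 3), Rational(1, 15))), 2) = Pow(Add(-244, Rational(11, 15)), 2) = Pow(Rational(-3649, 15), 2) = Rational(13315201, 225)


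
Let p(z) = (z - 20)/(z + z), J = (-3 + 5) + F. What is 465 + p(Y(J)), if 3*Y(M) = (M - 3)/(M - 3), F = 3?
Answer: 871/2 ≈ 435.50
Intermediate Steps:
J = 5 (J = (-3 + 5) + 3 = 2 + 3 = 5)
Y(M) = 1/3 (Y(M) = ((M - 3)/(M - 3))/3 = ((-3 + M)/(-3 + M))/3 = (1/3)*1 = 1/3)
p(z) = (-20 + z)/(2*z) (p(z) = (-20 + z)/((2*z)) = (-20 + z)*(1/(2*z)) = (-20 + z)/(2*z))
465 + p(Y(J)) = 465 + (-20 + 1/3)/(2*(1/3)) = 465 + (1/2)*3*(-59/3) = 465 - 59/2 = 871/2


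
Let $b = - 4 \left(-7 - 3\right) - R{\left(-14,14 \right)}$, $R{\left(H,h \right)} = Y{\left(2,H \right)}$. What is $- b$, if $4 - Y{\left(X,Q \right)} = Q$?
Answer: $-22$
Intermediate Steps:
$Y{\left(X,Q \right)} = 4 - Q$
$R{\left(H,h \right)} = 4 - H$
$b = 22$ ($b = - 4 \left(-7 - 3\right) - \left(4 - -14\right) = \left(-4\right) \left(-10\right) - \left(4 + 14\right) = 40 - 18 = 22$)
$- b = \left(-1\right) 22 = -22$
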